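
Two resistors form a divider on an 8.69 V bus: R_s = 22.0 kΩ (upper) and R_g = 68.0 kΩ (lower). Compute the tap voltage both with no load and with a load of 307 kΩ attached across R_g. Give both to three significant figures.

Unloaded: 6.57 V; loaded: 6.23 V

Open-circuit: V = 8.69 × 68.0/(22.0 + 68.0) = 6.57 V.
With the load, R_g becomes R_g‖R_L = 55.67 kΩ, so V = 8.69 × 55.67/77.67 = 6.23 V.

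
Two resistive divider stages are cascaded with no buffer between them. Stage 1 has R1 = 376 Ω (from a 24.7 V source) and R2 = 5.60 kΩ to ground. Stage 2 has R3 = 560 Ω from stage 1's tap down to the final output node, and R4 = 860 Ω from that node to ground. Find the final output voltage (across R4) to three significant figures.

V_out ≈ 11.2 V

Stage 2 presents R3+R4 = 1420 Ω as a load on stage 1's tap.
Stage 1's lower leg becomes R2‖(R3+R4) = 1133 Ω, so V_mid = 24.7 × 1133/1509 = 18.54 V.
Stage 2 is itself unloaded: V_out = V_mid × R4/(R3+R4) = 18.54 × 860/1420 = 11.2 V.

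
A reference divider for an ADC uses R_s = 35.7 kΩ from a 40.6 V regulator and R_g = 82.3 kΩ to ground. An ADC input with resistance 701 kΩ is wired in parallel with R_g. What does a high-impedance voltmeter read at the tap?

The load sits in parallel with R_g: R_g‖R_L = (82.3 × 701) / (82.3 + 701) = 73.65 kΩ.
V_out = 40.6 × 73.65 / (35.7 + 73.65) = 40.6 × 73.65/109.4 = 27.3 V.

V_out ≈ 27.3 V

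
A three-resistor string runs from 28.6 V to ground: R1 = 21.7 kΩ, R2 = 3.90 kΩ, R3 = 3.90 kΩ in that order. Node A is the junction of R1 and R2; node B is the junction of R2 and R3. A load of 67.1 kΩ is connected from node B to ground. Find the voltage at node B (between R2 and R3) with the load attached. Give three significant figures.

At node B, R3 is in parallel with the load: R3‖R_L = 3.686 kΩ.
Below node A the resistance is R2 + (R3‖R_L) = 7.586 kΩ, so V_A = 28.6 × 7.586/29.29 = 7.408 V.
Then V_B = V_A × (R3‖R_L)/(R2 + R3‖R_L) = 7.408 × 3.686/7.586 = 3.60 V.

V ≈ 3.60 V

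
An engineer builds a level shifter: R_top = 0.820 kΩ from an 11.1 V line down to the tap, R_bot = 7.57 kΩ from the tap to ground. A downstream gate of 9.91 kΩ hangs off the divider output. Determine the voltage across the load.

The load sits in parallel with R_bot: R_bot‖R_L = (7570 × 9910) / (7570 + 9910) = 4292 Ω.
V_out = 11.1 × 4292 / (820 + 4292) = 11.1 × 4292/5112 = 9.32 V.

V_out ≈ 9.32 V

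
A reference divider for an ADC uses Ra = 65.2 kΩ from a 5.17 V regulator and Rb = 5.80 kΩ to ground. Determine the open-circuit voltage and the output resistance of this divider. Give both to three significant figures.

V_th = 0.422 V, R_th = 5.33 kΩ

V_th is the open-circuit tap voltage: 5.17 × 5.80/(65.2 + 5.80) = 0.422 V.
With the supply zeroed, Ra and Rb appear in parallel from the tap: R_th = Ra‖Rb = (65.2 × 5.80)/71.00 = 5.33 kΩ.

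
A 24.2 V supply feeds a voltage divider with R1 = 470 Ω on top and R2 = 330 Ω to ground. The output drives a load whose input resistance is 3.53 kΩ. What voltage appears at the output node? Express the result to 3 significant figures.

The load sits in parallel with R2: R2‖R_L = (330 × 3530) / (330 + 3530) = 301.8 Ω.
V_out = 24.2 × 301.8 / (470 + 301.8) = 24.2 × 301.8/771.8 = 9.46 V.
(Unloaded it would have been 9.98 V.)

V_out ≈ 9.46 V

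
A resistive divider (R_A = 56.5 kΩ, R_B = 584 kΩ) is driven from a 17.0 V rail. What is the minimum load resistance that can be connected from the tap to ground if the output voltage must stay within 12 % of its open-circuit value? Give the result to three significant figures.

R_L(min) ≈ 378 kΩ

Output resistance R_th = R_A‖R_B = (56.5 × 584)/640.5 = 51.52 kΩ.
The fractional drop is R_th/(R_th + R_L); requiring this ≤ 0.120 gives R_L ≥ R_th(1/0.120 − 1) = 51.52 × 7.333 = 378 kΩ.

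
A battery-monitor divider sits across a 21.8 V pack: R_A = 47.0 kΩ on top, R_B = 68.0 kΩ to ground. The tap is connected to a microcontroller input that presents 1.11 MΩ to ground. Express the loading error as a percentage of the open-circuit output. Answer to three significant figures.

The divider's output (Thévenin) resistance is R_A‖R_B = 27.79 kΩ.
Fractional drop under load = R_th/(R_th + R_L) = 27.79 / (27.79 + 1110) = 0.02443.
So the output falls by 2.44 %.

2.44 %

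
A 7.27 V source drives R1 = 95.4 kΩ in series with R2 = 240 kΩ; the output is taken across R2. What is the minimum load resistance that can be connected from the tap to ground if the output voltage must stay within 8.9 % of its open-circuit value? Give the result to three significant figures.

Output resistance R_th = R1‖R2 = (95.4 × 240)/335.4 = 68.26 kΩ.
The fractional drop is R_th/(R_th + R_L); requiring this ≤ 0.0890 gives R_L ≥ R_th(1/0.0890 − 1) = 68.26 × 10.24 = 699 kΩ.

R_L(min) ≈ 699 kΩ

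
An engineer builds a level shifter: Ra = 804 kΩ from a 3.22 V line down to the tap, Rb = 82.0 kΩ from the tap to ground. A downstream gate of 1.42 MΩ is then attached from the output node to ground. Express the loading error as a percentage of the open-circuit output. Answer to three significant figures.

The divider's output (Thévenin) resistance is Ra‖Rb = 74.41 kΩ.
Fractional drop under load = R_th/(R_th + R_L) = 74.41 / (74.41 + 1420) = 0.04979.
So the output falls by 4.98 %.

4.98 %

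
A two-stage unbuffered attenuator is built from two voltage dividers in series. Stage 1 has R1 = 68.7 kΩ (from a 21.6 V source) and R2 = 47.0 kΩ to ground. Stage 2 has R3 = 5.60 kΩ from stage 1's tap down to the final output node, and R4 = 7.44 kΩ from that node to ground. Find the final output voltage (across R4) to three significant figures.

V_out ≈ 1.59 V

Stage 2 presents R3+R4 = 13.04 kΩ as a load on stage 1's tap.
Stage 1's lower leg becomes R2‖(R3+R4) = 10.21 kΩ, so V_mid = 21.6 × 10.21/78.91 = 2.794 V.
Stage 2 is itself unloaded: V_out = V_mid × R4/(R3+R4) = 2.794 × 7.44/13.04 = 1.59 V.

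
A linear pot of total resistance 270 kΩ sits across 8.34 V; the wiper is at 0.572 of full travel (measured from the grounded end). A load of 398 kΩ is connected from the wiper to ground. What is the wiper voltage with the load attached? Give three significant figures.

V ≈ 4.09 V

The wiper splits the pot into (1−α)R = 115.6 kΩ above and αR = 154.4 kΩ below.
Lower section ‖ load = 111.3 kΩ.
V_wiper = 8.34 × 111.3/(115.6 + 111.3) = 4.09 V.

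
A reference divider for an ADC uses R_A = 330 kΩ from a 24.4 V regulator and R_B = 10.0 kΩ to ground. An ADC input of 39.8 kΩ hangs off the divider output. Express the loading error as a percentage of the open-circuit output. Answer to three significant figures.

19.6 %

Unloaded V = 24.4 × 10.0/340.0 = 0.7176 V.
Loaded: R_B‖R_L = 7.992 kΩ, giving V = 24.4 × 7.992/338.0 = 0.5769 V.
Drop = (0.7176 − 0.5769) / 0.7176 = 19.6 %.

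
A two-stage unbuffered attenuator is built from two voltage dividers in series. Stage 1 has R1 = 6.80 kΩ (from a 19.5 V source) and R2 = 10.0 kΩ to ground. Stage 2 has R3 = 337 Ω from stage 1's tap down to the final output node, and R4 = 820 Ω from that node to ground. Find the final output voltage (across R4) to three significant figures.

Stage 2 presents R3+R4 = 1157 Ω as a load on stage 1's tap.
Stage 1's lower leg becomes R2‖(R3+R4) = 1037 Ω, so V_mid = 19.5 × 1037/7837 = 2.580 V.
Stage 2 is itself unloaded: V_out = V_mid × R4/(R3+R4) = 2.580 × 820/1157 = 1.83 V.

V_out ≈ 1.83 V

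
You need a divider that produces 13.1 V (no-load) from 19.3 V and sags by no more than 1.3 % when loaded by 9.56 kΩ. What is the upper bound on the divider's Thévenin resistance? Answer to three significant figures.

R_th ≤ 126 Ω

Loading drop = R_th/(R_th + R_L) ≤ 0.0130, so R_th ≤ R_L · ε/(1−ε) = 9.56 kΩ × 0.0130/0.9870 = 126 Ω.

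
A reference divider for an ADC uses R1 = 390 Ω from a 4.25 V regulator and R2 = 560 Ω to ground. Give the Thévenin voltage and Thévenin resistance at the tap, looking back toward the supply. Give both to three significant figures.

V_th is the open-circuit tap voltage: 4.25 × 560/(390 + 560) = 2.51 V.
With the supply zeroed, R1 and R2 appear in parallel from the tap: R_th = R1‖R2 = (390 × 560)/950.0 = 230 Ω.

V_th = 2.51 V, R_th = 230 Ω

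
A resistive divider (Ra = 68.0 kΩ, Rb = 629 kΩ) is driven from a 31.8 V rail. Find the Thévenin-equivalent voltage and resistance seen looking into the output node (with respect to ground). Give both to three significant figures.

V_th = 28.7 V, R_th = 61.4 kΩ

V_th is the open-circuit tap voltage: 31.8 × 629/(68.0 + 629) = 28.7 V.
With the supply zeroed, Ra and Rb appear in parallel from the tap: R_th = Ra‖Rb = (68.0 × 629)/697.0 = 61.4 kΩ.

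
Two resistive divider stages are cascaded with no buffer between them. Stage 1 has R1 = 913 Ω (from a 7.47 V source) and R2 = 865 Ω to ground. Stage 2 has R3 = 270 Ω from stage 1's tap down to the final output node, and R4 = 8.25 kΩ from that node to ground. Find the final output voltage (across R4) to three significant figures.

Stage 2 presents R3+R4 = 8520 Ω as a load on stage 1's tap.
Stage 1's lower leg becomes R2‖(R3+R4) = 785.3 Ω, so V_mid = 7.47 × 785.3/1698 = 3.454 V.
Stage 2 is itself unloaded: V_out = V_mid × R4/(R3+R4) = 3.454 × 8250/8520 = 3.34 V.

V_out ≈ 3.34 V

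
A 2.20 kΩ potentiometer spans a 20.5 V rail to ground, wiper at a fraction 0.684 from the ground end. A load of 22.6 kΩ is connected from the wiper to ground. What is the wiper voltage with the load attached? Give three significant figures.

The wiper splits the pot into (1−α)R = 695.2 Ω above and αR = 1505 Ω below.
Lower section ‖ load = 1411 Ω.
V_wiper = 20.5 × 1411/(695.2 + 1411) = 13.7 V.

V ≈ 13.7 V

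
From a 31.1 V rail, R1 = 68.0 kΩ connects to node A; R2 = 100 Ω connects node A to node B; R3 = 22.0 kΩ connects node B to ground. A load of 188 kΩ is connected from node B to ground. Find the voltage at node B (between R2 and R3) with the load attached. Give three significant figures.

At node B, R3 is in parallel with the load: R3‖R_L = 19700 Ω.
Below node A the resistance is R2 + (R3‖R_L) = 19800 Ω, so V_A = 31.1 × 19800/87800 = 7.012 V.
Then V_B = V_A × (R3‖R_L)/(R2 + R3‖R_L) = 7.012 × 19700/19800 = 6.98 V.

V ≈ 6.98 V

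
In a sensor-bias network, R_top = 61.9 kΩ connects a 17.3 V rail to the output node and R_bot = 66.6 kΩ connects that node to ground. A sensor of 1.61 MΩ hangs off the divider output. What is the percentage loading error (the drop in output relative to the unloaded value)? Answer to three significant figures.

1.95 %

The divider's output (Thévenin) resistance is R_top‖R_bot = 32.08 kΩ.
Fractional drop under load = R_th/(R_th + R_L) = 32.08 / (32.08 + 1610) = 0.01954.
So the output falls by 1.95 %.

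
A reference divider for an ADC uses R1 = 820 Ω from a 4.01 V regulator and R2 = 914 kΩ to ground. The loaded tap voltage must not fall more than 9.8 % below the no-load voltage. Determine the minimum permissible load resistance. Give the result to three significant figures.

Output resistance R_th = R1‖R2 = (820 × 914000)/914800 = 819.3 Ω.
The fractional drop is R_th/(R_th + R_L); requiring this ≤ 0.0980 gives R_L ≥ R_th(1/0.0980 − 1) = 819.3 × 9.204 = 7.54 kΩ.

R_L(min) ≈ 7.54 kΩ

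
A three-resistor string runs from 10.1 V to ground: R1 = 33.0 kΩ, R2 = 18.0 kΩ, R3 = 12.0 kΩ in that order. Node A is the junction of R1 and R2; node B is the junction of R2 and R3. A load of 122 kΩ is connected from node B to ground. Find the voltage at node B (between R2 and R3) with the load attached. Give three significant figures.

V ≈ 1.78 V

At node B, R3 is in parallel with the load: R3‖R_L = 10.93 kΩ.
Below node A the resistance is R2 + (R3‖R_L) = 28.93 kΩ, so V_A = 10.1 × 28.93/61.93 = 4.718 V.
Then V_B = V_A × (R3‖R_L)/(R2 + R3‖R_L) = 4.718 × 10.93/28.93 = 1.78 V.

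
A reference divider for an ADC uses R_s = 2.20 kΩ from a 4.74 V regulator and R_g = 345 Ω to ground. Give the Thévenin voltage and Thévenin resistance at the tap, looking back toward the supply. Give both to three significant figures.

V_th is the open-circuit tap voltage: 4.74 × 345/(2200 + 345) = 0.643 V.
With the supply zeroed, R_s and R_g appear in parallel from the tap: R_th = R_s‖R_g = (2200 × 345)/2545 = 298 Ω.

V_th = 0.643 V, R_th = 298 Ω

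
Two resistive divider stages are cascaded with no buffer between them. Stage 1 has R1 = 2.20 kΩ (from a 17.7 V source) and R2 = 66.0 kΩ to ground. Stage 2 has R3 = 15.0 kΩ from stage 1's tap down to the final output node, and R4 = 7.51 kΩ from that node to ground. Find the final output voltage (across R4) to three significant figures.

V_out ≈ 5.22 V

Stage 2 presents R3+R4 = 22.51 kΩ as a load on stage 1's tap.
Stage 1's lower leg becomes R2‖(R3+R4) = 16.79 kΩ, so V_mid = 17.7 × 16.79/18.99 = 15.65 V.
Stage 2 is itself unloaded: V_out = V_mid × R4/(R3+R4) = 15.65 × 7.51/22.51 = 5.22 V.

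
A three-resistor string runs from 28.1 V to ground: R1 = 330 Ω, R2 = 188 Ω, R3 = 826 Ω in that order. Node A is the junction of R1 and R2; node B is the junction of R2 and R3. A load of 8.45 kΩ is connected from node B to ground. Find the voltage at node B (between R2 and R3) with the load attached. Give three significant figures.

At node B, R3 is in parallel with the load: R3‖R_L = 752.4 Ω.
Below node A the resistance is R2 + (R3‖R_L) = 940.4 Ω, so V_A = 28.1 × 940.4/1270 = 20.80 V.
Then V_B = V_A × (R3‖R_L)/(R2 + R3‖R_L) = 20.80 × 752.4/940.4 = 16.6 V.

V ≈ 16.6 V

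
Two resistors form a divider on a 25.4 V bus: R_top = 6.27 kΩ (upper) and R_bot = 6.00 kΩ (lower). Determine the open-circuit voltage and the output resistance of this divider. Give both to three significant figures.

V_th is the open-circuit tap voltage: 25.4 × 6.00/(6.27 + 6.00) = 12.4 V.
With the supply zeroed, R_top and R_bot appear in parallel from the tap: R_th = R_top‖R_bot = (6.27 × 6.00)/12.27 = 3.07 kΩ.

V_th = 12.4 V, R_th = 3.07 kΩ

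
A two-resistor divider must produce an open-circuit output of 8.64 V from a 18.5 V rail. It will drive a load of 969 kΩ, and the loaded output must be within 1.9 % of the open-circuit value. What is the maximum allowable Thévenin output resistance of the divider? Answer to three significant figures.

Loading drop = R_th/(R_th + R_L) ≤ 0.0190, so R_th ≤ R_L · ε/(1−ε) = 969 kΩ × 0.0190/0.9810 = 18.8 kΩ.
(Any R1, R2 with R2/(R1+R2) = 0.467 and R1‖R2 ≤ 18.8 kΩ will meet the spec.)

R_th ≤ 18.8 kΩ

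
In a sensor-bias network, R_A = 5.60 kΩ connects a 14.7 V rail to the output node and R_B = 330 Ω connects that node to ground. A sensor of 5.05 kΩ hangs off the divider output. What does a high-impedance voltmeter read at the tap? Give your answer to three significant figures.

V_out ≈ 0.770 V

The load sits in parallel with R_B: R_B‖R_L = (330 × 5050) / (330 + 5050) = 309.8 Ω.
V_out = 14.7 × 309.8 / (5600 + 309.8) = 14.7 × 309.8/5910 = 0.770 V.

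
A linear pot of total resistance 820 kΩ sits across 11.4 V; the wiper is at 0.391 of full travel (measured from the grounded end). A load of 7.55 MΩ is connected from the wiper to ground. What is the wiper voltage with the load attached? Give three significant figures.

The wiper splits the pot into (1−α)R = 499.4 kΩ above and αR = 320.6 kΩ below.
Lower section ‖ load = 307.6 kΩ.
V_wiper = 11.4 × 307.6/(499.4 + 307.6) = 4.35 V.

V ≈ 4.35 V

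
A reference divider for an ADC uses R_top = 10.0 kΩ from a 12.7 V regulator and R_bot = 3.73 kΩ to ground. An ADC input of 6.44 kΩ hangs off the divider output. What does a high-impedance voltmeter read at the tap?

V_out ≈ 2.43 V

The load sits in parallel with R_bot: R_bot‖R_L = (3.73 × 6.44) / (3.73 + 6.44) = 2.362 kΩ.
V_out = 12.7 × 2.362 / (10.0 + 2.362) = 12.7 × 2.362/12.36 = 2.43 V.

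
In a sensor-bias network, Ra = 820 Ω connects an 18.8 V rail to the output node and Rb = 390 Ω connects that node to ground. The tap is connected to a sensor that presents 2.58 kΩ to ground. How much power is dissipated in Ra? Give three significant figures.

Total resistance from the source is Ra + (Rb‖R_L) = 1159 Ω, so I = 18.8/1159 Ω = 16.22 mA.
P = I²·Ra = (16.22 mA)² × 820 Ω = 216 mW.

P ≈ 216 mW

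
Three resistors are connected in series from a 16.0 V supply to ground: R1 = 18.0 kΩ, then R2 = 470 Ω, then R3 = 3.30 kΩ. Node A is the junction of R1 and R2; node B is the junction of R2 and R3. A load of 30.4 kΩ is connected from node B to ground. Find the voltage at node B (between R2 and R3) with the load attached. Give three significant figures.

V ≈ 2.22 V

At node B, R3 is in parallel with the load: R3‖R_L = 2977 Ω.
Below node A the resistance is R2 + (R3‖R_L) = 3447 Ω, so V_A = 16.0 × 3447/21450 = 2.571 V.
Then V_B = V_A × (R3‖R_L)/(R2 + R3‖R_L) = 2.571 × 2977/3447 = 2.22 V.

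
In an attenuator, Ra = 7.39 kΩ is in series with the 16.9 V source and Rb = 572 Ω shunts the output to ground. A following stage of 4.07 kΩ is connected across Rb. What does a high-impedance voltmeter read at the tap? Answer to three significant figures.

V_out ≈ 1.07 V

The load sits in parallel with Rb: Rb‖R_L = (572 × 4070) / (572 + 4070) = 501.5 Ω.
V_out = 16.9 × 501.5 / (7390 + 501.5) = 16.9 × 501.5/7892 = 1.07 V.
(Unloaded it would have been 1.21 V.)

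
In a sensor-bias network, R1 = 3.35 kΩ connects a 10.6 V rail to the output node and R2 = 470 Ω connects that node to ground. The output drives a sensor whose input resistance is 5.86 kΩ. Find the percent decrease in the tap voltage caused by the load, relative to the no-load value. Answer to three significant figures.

The divider's output (Thévenin) resistance is R1‖R2 = 412.2 Ω.
Fractional drop under load = R_th/(R_th + R_L) = 412.2 / (412.2 + 5860) = 0.06571.
So the output falls by 6.57 %.

6.57 %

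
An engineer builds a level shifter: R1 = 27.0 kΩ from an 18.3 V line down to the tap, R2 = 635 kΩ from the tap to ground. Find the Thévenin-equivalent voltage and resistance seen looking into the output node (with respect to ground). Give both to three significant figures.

V_th = 17.6 V, R_th = 25.9 kΩ

V_th is the open-circuit tap voltage: 18.3 × 635/(27.0 + 635) = 17.6 V.
With the supply zeroed, R1 and R2 appear in parallel from the tap: R_th = R1‖R2 = (27.0 × 635)/662.0 = 25.9 kΩ.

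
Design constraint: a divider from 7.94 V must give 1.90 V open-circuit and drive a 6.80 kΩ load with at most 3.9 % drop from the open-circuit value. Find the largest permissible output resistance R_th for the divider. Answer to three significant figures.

Loading drop = R_th/(R_th + R_L) ≤ 0.0390, so R_th ≤ R_L · ε/(1−ε) = 6.80 kΩ × 0.0390/0.9610 = 276 Ω.
(Any R1, R2 with R2/(R1+R2) = 0.239 and R1‖R2 ≤ 276 Ω will meet the spec.)

R_th ≤ 276 Ω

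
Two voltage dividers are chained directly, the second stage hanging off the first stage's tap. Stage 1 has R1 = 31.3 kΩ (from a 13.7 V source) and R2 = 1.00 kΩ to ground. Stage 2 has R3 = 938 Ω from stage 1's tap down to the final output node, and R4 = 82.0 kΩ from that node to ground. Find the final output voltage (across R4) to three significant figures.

Stage 2 presents R3+R4 = 82940 Ω as a load on stage 1's tap.
Stage 1's lower leg becomes R2‖(R3+R4) = 988.1 Ω, so V_mid = 13.7 × 988.1/32290 = 0.4193 V.
Stage 2 is itself unloaded: V_out = V_mid × R4/(R3+R4) = 0.4193 × 82000/82940 = 0.415 V.

V_out ≈ 0.415 V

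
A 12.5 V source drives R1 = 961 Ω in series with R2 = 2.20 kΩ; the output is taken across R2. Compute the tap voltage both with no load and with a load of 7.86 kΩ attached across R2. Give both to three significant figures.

Unloaded: 8.70 V; loaded: 8.02 V

Open-circuit: V = 12.5 × 2200/(961 + 2200) = 8.70 V.
With the load, R2 becomes R2‖R_L = 1719 Ω, so V = 12.5 × 1719/2680 = 8.02 V.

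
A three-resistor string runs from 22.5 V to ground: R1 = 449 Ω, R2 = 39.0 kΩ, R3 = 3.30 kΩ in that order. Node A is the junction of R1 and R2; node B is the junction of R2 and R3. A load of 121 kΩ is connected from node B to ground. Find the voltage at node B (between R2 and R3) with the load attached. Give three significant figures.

V ≈ 1.69 V

At node B, R3 is in parallel with the load: R3‖R_L = 3212 Ω.
Below node A the resistance is R2 + (R3‖R_L) = 42210 Ω, so V_A = 22.5 × 42210/42660 = 22.26 V.
Then V_B = V_A × (R3‖R_L)/(R2 + R3‖R_L) = 22.26 × 3212/42210 = 1.69 V.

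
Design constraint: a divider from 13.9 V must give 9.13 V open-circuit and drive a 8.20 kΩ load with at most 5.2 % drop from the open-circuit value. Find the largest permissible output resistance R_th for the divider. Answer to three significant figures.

R_th ≤ 450 Ω

Loading drop = R_th/(R_th + R_L) ≤ 0.0520, so R_th ≤ R_L · ε/(1−ε) = 8.20 kΩ × 0.0520/0.9480 = 450 Ω.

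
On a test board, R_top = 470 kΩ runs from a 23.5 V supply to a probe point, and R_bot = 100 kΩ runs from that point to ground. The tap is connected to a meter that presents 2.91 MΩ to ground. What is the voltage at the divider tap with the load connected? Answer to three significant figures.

The load sits in parallel with R_bot: R_bot‖R_L = (100 × 2910) / (100 + 2910) = 96.68 kΩ.
V_out = 23.5 × 96.68 / (470 + 96.68) = 23.5 × 96.68/566.7 = 4.01 V.

V_out ≈ 4.01 V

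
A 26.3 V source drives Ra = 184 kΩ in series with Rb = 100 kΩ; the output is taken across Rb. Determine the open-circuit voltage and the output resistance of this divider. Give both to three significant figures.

V_th = 9.26 V, R_th = 64.8 kΩ

V_th is the open-circuit tap voltage: 26.3 × 100/(184 + 100) = 9.26 V.
With the supply zeroed, Ra and Rb appear in parallel from the tap: R_th = Ra‖Rb = (184 × 100)/284.0 = 64.8 kΩ.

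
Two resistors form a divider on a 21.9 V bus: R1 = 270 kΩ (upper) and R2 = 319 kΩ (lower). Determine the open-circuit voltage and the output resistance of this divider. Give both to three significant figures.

V_th = 11.9 V, R_th = 146 kΩ

V_th is the open-circuit tap voltage: 21.9 × 319/(270 + 319) = 11.9 V.
With the supply zeroed, R1 and R2 appear in parallel from the tap: R_th = R1‖R2 = (270 × 319)/589.0 = 146 kΩ.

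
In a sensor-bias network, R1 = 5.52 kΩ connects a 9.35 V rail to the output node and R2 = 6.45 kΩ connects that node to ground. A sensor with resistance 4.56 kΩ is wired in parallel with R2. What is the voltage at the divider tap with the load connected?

V_out ≈ 3.05 V

The load sits in parallel with R2: R2‖R_L = (6.45 × 4.56) / (6.45 + 4.56) = 2.671 kΩ.
V_out = 9.35 × 2.671 / (5.52 + 2.671) = 9.35 × 2.671/8.191 = 3.05 V.
(Unloaded it would have been 5.04 V.)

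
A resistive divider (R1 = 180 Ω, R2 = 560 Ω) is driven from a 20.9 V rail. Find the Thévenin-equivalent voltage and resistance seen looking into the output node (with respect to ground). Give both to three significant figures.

V_th = 15.8 V, R_th = 136 Ω

V_th is the open-circuit tap voltage: 20.9 × 560/(180 + 560) = 15.8 V.
With the supply zeroed, R1 and R2 appear in parallel from the tap: R_th = R1‖R2 = (180 × 560)/740.0 = 136 Ω.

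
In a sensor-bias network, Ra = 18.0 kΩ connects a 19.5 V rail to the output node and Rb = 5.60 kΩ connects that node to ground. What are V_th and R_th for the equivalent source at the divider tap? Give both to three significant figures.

V_th is the open-circuit tap voltage: 19.5 × 5.60/(18.0 + 5.60) = 4.63 V.
With the supply zeroed, Ra and Rb appear in parallel from the tap: R_th = Ra‖Rb = (18.0 × 5.60)/23.60 = 4.27 kΩ.

V_th = 4.63 V, R_th = 4.27 kΩ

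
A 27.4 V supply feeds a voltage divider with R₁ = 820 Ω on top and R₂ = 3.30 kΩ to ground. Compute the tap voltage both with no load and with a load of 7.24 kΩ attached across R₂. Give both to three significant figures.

Open-circuit: V = 27.4 × 3300/(820 + 3300) = 21.9 V.
With the load, R₂ becomes R₂‖R_L = 2267 Ω, so V = 27.4 × 2267/3087 = 20.1 V.

Unloaded: 21.9 V; loaded: 20.1 V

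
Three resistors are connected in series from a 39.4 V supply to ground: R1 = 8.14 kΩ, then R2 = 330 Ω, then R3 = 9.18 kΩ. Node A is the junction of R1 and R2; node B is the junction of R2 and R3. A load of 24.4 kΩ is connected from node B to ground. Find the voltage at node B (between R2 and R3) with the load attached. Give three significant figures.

At node B, R3 is in parallel with the load: R3‖R_L = 6670 Ω.
Below node A the resistance is R2 + (R3‖R_L) = 7000 Ω, so V_A = 39.4 × 7000/15140 = 18.22 V.
Then V_B = V_A × (R3‖R_L)/(R2 + R3‖R_L) = 18.22 × 6670/7000 = 17.4 V.

V ≈ 17.4 V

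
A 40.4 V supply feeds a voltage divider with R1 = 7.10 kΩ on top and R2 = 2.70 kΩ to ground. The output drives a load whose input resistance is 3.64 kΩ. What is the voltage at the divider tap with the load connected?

The load sits in parallel with R2: R2‖R_L = (2.70 × 3.64) / (2.70 + 3.64) = 1.550 kΩ.
V_out = 40.4 × 1.550 / (7.10 + 1.550) = 40.4 × 1.550/8.650 = 7.24 V.

V_out ≈ 7.24 V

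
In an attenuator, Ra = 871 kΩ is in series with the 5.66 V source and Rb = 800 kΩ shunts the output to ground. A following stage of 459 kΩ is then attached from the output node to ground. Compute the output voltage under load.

V_out ≈ 1.42 V

The load sits in parallel with Rb: Rb‖R_L = (800 × 459) / (800 + 459) = 291.7 kΩ.
V_out = 5.66 × 291.7 / (871 + 291.7) = 5.66 × 291.7/1163 = 1.42 V.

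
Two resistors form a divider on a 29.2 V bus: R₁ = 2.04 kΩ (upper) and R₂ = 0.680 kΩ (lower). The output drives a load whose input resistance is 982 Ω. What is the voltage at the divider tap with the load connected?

V_out ≈ 4.80 V

The load sits in parallel with R₂: R₂‖R_L = (680 × 982) / (680 + 982) = 401.8 Ω.
V_out = 29.2 × 401.8 / (2040 + 401.8) = 29.2 × 401.8/2442 = 4.80 V.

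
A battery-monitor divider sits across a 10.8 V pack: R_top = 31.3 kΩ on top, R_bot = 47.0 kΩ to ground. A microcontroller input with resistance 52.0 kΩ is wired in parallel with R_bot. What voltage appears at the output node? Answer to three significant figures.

V_out ≈ 4.76 V

The load sits in parallel with R_bot: R_bot‖R_L = (47.0 × 52.0) / (47.0 + 52.0) = 24.69 kΩ.
V_out = 10.8 × 24.69 / (31.3 + 24.69) = 10.8 × 24.69/55.99 = 4.76 V.
(Unloaded it would have been 6.48 V.)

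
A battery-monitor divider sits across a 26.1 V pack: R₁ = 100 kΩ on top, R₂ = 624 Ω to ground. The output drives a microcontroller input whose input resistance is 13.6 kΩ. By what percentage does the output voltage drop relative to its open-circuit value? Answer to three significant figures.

4.36 %

The divider's output (Thévenin) resistance is R₁‖R₂ = 620.1 Ω.
Fractional drop under load = R_th/(R_th + R_L) = 620.1 / (620.1 + 13600) = 0.04361.
So the output falls by 4.36 %.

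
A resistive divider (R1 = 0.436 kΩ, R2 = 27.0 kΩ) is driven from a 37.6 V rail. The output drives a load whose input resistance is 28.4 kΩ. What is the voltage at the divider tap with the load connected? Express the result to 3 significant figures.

The load sits in parallel with R2: R2‖R_L = (27000 × 28400) / (27000 + 28400) = 13840 Ω.
V_out = 37.6 × 13840 / (436 + 13840) = 37.6 × 13840/14280 = 36.5 V.

V_out ≈ 36.5 V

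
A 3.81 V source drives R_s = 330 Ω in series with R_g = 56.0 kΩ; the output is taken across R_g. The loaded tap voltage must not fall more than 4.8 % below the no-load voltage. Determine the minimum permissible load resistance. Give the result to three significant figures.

R_L(min) ≈ 6.51 kΩ

Output resistance R_th = R_s‖R_g = (330 × 56000)/56330 = 328.1 Ω.
The fractional drop is R_th/(R_th + R_L); requiring this ≤ 0.0480 gives R_L ≥ R_th(1/0.0480 − 1) = 328.1 × 19.83 = 6.51 kΩ.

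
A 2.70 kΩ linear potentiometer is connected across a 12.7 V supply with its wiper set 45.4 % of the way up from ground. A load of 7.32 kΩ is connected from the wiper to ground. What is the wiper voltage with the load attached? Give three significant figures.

The wiper splits the pot into (1−α)R = 1.474 kΩ above and αR = 1.226 kΩ below.
Lower section ‖ load = 1.050 kΩ.
V_wiper = 12.7 × 1.050/(1.474 + 1.050) = 5.28 V.

V ≈ 5.28 V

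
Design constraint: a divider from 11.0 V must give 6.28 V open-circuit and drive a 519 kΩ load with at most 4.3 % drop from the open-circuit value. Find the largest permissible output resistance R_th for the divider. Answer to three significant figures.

Loading drop = R_th/(R_th + R_L) ≤ 0.0430, so R_th ≤ R_L · ε/(1−ε) = 519 kΩ × 0.0430/0.9570 = 23.3 kΩ.

R_th ≤ 23.3 kΩ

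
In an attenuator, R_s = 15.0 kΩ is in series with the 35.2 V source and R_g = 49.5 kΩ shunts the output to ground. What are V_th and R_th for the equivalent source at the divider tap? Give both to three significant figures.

V_th = 27.0 V, R_th = 11.5 kΩ

V_th is the open-circuit tap voltage: 35.2 × 49.5/(15.0 + 49.5) = 27.0 V.
With the supply zeroed, R_s and R_g appear in parallel from the tap: R_th = R_s‖R_g = (15.0 × 49.5)/64.50 = 11.5 kΩ.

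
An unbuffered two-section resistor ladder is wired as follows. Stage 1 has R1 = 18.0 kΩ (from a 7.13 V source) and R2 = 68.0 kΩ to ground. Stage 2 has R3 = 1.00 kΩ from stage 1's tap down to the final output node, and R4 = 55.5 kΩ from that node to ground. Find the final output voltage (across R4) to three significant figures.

V_out ≈ 4.42 V

Stage 2 presents R3+R4 = 56.50 kΩ as a load on stage 1's tap.
Stage 1's lower leg becomes R2‖(R3+R4) = 30.86 kΩ, so V_mid = 7.13 × 30.86/48.86 = 4.503 V.
Stage 2 is itself unloaded: V_out = V_mid × R4/(R3+R4) = 4.503 × 55.5/56.50 = 4.42 V.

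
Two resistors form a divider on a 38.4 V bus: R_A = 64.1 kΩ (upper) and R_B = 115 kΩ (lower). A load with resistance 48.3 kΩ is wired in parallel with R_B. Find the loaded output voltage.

V_out ≈ 13.3 V

The load sits in parallel with R_B: R_B‖R_L = (115 × 48.3) / (115 + 48.3) = 34.01 kΩ.
V_out = 38.4 × 34.01 / (64.1 + 34.01) = 38.4 × 34.01/98.11 = 13.3 V.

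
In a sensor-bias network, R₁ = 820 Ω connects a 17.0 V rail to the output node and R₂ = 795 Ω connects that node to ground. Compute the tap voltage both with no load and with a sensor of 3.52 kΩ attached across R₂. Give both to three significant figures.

Unloaded: 8.37 V; loaded: 7.51 V

Open-circuit: V = 17.0 × 795/(820 + 795) = 8.37 V.
With the load, R₂ becomes R₂‖R_L = 648.5 Ω, so V = 17.0 × 648.5/1469 = 7.51 V.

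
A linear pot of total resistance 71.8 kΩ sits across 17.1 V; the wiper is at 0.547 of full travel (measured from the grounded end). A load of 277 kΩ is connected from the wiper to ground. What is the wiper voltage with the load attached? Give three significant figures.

V ≈ 8.79 V

The wiper splits the pot into (1−α)R = 32.53 kΩ above and αR = 39.27 kΩ below.
Lower section ‖ load = 34.40 kΩ.
V_wiper = 17.1 × 34.40/(32.53 + 34.40) = 8.79 V.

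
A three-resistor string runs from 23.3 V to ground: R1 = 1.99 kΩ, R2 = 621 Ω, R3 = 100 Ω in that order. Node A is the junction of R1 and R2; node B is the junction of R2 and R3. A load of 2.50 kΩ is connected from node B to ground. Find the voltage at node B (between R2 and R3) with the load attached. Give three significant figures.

At node B, R3 is in parallel with the load: R3‖R_L = 96.15 Ω.
Below node A the resistance is R2 + (R3‖R_L) = 717.2 Ω, so V_A = 23.3 × 717.2/2707 = 6.172 V.
Then V_B = V_A × (R3‖R_L)/(R2 + R3‖R_L) = 6.172 × 96.15/717.2 = 0.828 V.

V ≈ 0.828 V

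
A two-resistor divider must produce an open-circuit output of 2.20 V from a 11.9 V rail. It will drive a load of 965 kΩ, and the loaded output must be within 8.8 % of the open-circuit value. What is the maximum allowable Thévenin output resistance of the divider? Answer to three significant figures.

Loading drop = R_th/(R_th + R_L) ≤ 0.0880, so R_th ≤ R_L · ε/(1−ε) = 965 kΩ × 0.0880/0.9120 = 93.1 kΩ.
(Any R1, R2 with R2/(R1+R2) = 0.185 and R1‖R2 ≤ 93.1 kΩ will meet the spec.)

R_th ≤ 93.1 kΩ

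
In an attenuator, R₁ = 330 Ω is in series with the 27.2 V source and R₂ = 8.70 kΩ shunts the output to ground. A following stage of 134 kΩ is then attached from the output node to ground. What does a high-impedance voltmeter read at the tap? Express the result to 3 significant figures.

The load sits in parallel with R₂: R₂‖R_L = (8700 × 134000) / (8700 + 134000) = 8170 Ω.
V_out = 27.2 × 8170 / (330 + 8170) = 27.2 × 8170/8500 = 26.1 V.
(Unloaded it would have been 26.2 V.)

V_out ≈ 26.1 V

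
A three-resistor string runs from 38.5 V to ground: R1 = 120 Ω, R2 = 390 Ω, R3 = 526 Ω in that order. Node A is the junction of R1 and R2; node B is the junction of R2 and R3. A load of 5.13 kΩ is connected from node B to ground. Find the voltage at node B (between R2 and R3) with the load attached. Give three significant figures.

V ≈ 18.6 V

At node B, R3 is in parallel with the load: R3‖R_L = 477.1 Ω.
Below node A the resistance is R2 + (R3‖R_L) = 867.1 Ω, so V_A = 38.5 × 867.1/987.1 = 33.82 V.
Then V_B = V_A × (R3‖R_L)/(R2 + R3‖R_L) = 33.82 × 477.1/867.1 = 18.6 V.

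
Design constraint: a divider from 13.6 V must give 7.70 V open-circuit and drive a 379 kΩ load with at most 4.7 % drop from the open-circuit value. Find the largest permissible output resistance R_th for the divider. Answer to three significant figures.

R_th ≤ 18.7 kΩ

Loading drop = R_th/(R_th + R_L) ≤ 0.0470, so R_th ≤ R_L · ε/(1−ε) = 379 kΩ × 0.0470/0.9530 = 18.7 kΩ.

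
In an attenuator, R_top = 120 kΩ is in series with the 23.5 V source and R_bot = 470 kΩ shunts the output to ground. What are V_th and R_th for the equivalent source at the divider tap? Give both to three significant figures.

V_th = 18.7 V, R_th = 95.6 kΩ

V_th is the open-circuit tap voltage: 23.5 × 470/(120 + 470) = 18.7 V.
With the supply zeroed, R_top and R_bot appear in parallel from the tap: R_th = R_top‖R_bot = (120 × 470)/590.0 = 95.6 kΩ.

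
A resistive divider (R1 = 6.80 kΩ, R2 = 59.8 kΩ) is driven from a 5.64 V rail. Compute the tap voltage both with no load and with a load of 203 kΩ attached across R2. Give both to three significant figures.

Open-circuit: V = 5.64 × 59.8/(6.80 + 59.8) = 5.06 V.
With the load, R2 becomes R2‖R_L = 46.19 kΩ, so V = 5.64 × 46.19/52.99 = 4.92 V.

Unloaded: 5.06 V; loaded: 4.92 V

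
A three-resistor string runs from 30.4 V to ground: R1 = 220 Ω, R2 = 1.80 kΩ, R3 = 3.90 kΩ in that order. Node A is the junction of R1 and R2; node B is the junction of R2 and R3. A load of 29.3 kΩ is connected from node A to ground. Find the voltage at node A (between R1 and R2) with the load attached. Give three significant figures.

Below node A the series string R2+R3 = 5700 Ω sits in parallel with the 29300 Ω load: 4772 Ω.
V_A = 30.4 × 4772/(220 + 4772) = 29.1 V.

V ≈ 29.1 V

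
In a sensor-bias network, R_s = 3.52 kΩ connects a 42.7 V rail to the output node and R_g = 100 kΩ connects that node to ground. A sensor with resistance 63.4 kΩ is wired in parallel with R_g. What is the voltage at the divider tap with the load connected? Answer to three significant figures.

V_out ≈ 39.1 V

The load sits in parallel with R_g: R_g‖R_L = (100 × 63.4) / (100 + 63.4) = 38.80 kΩ.
V_out = 42.7 × 38.80 / (3.52 + 38.80) = 42.7 × 38.80/42.32 = 39.1 V.
(Unloaded it would have been 41.2 V.)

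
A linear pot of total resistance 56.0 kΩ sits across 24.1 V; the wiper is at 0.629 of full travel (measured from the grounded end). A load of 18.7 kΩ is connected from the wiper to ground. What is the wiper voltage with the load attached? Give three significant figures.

V ≈ 8.92 V

The wiper splits the pot into (1−α)R = 20.78 kΩ above and αR = 35.22 kΩ below.
Lower section ‖ load = 12.22 kΩ.
V_wiper = 24.1 × 12.22/(20.78 + 12.22) = 8.92 V.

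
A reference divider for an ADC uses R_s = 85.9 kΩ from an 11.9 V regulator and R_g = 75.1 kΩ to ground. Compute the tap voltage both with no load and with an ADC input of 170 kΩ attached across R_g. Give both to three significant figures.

Open-circuit: V = 11.9 × 75.1/(85.9 + 75.1) = 5.55 V.
With the load, R_g becomes R_g‖R_L = 52.09 kΩ, so V = 11.9 × 52.09/138.0 = 4.49 V.

Unloaded: 5.55 V; loaded: 4.49 V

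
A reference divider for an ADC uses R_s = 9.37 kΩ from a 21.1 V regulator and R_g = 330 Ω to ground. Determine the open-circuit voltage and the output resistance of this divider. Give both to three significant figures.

V_th is the open-circuit tap voltage: 21.1 × 330/(9370 + 330) = 0.718 V.
With the supply zeroed, R_s and R_g appear in parallel from the tap: R_th = R_s‖R_g = (9370 × 330)/9700 = 319 Ω.

V_th = 0.718 V, R_th = 319 Ω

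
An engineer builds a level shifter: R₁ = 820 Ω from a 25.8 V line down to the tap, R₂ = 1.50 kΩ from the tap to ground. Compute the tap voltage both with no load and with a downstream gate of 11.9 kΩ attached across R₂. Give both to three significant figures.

Open-circuit: V = 25.8 × 1500/(820 + 1500) = 16.7 V.
With the load, R₂ becomes R₂‖R_L = 1332 Ω, so V = 25.8 × 1332/2152 = 16.0 V.

Unloaded: 16.7 V; loaded: 16.0 V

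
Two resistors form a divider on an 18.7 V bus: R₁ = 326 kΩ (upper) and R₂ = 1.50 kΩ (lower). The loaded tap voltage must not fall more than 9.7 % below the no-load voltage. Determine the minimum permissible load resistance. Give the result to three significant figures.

Output resistance R_th = R₁‖R₂ = (326 × 1.50)/327.5 = 1.493 kΩ.
The fractional drop is R_th/(R_th + R_L); requiring this ≤ 0.0970 gives R_L ≥ R_th(1/0.0970 − 1) = 1.493 × 9.309 = 13.9 kΩ.

R_L(min) ≈ 13.9 kΩ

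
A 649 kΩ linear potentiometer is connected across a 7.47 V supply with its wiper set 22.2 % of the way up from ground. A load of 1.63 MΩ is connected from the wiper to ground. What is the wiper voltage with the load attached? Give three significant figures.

The wiper splits the pot into (1−α)R = 504.9 kΩ above and αR = 144.1 kΩ below.
Lower section ‖ load = 132.4 kΩ.
V_wiper = 7.47 × 132.4/(504.9 + 132.4) = 1.55 V.

V ≈ 1.55 V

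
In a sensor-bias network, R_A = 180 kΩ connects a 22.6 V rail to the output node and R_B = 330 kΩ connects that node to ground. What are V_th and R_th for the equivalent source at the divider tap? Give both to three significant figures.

V_th = 14.6 V, R_th = 116 kΩ

V_th is the open-circuit tap voltage: 22.6 × 330/(180 + 330) = 14.6 V.
With the supply zeroed, R_A and R_B appear in parallel from the tap: R_th = R_A‖R_B = (180 × 330)/510.0 = 116 kΩ.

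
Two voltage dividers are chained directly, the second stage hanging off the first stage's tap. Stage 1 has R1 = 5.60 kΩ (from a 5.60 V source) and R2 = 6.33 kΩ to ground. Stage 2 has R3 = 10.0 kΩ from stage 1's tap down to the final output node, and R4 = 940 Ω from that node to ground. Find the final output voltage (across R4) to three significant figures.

Stage 2 presents R3+R4 = 10940 Ω as a load on stage 1's tap.
Stage 1's lower leg becomes R2‖(R3+R4) = 4010 Ω, so V_mid = 5.60 × 4010/9610 = 2.337 V.
Stage 2 is itself unloaded: V_out = V_mid × R4/(R3+R4) = 2.337 × 940/10940 = 0.201 V.

V_out ≈ 0.201 V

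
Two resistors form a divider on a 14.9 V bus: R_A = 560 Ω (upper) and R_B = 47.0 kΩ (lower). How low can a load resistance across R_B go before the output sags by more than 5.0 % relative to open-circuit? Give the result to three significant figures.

Output resistance R_th = R_A‖R_B = (560 × 47000)/47560 = 553.4 Ω.
The fractional drop is R_th/(R_th + R_L); requiring this ≤ 0.0500 gives R_L ≥ R_th(1/0.0500 − 1) = 553.4 × 19.00 = 10.5 kΩ.

R_L(min) ≈ 10.5 kΩ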